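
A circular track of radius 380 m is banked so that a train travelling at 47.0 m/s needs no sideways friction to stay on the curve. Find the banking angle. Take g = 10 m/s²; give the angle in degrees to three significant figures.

30.2°

For a frictionless banked turn: horizontally N sinθ = mv²/r and vertically N cosθ = mg.
Dividing: tanθ = v²/(r g) = (47.0)²/(380 × 10.0) = 2209/3800 = 0.5813.
θ = arctan(0.5813) = 30.17°.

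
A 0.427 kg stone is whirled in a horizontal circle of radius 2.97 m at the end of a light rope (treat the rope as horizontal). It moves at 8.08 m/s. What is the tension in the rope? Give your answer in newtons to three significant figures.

9.39 N

The tension is the only horizontal force, so it supplies the full centripetal force: T = m v²/r = 0.427 × (8.080)²/2.97 = 0.427 × 65.29/2.97 = 9.386 N.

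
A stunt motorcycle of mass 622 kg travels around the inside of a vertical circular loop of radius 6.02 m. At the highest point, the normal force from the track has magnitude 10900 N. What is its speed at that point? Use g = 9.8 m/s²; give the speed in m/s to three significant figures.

At the top, N + mg = mv²/r, so v = √(r(N/m + g)) = √(6.02 × (10900/622 + 9.8)) = √(6.02 × 27.32) = √164.5 = 12.83 m/s.

12.8 m/s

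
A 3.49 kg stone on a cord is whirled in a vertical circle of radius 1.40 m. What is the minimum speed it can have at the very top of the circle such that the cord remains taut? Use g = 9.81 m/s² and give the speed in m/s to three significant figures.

At the highest point the centre is directly below, so both the weight and T act inward: T + mg = mv²/r.
At minimum speed T → 0, so mg = mv_min²/r ⇒ v_min = √(g r) = √(9.81 × 1.40) = 3.706 m/s.

3.71 m/s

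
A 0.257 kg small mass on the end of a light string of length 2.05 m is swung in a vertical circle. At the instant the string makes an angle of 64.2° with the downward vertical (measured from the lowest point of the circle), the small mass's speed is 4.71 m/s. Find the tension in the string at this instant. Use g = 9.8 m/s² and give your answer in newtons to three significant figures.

3.88 N

Take the radial direction toward the centre of the circle as positive. The component of the weight along the string toward the centre is −mg cos φ (φ measured from the bottom), so Newton's second law along the string gives T − mg cos φ = m v²/r.
cos 64.2° = 0.4352, so T = m(v²/r + g cos φ) = 0.257 × ((4.71)²/2.05 + 9.8 × 0.4352) = 0.257 × (10.82 + (4.265)) = 0.257 × 15.09 = 3.877 N.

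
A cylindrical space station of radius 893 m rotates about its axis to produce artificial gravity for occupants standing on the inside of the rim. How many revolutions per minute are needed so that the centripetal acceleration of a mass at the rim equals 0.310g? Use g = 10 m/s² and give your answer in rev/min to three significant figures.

Require ω²r = 0.310g, so ω = √(0.310 × 10.0/893) = 0.05892 rad/s.
In rev/min: ω × 60/(2π) = 0.05892 × 60/(2π) = 0.5626 rev/min.

0.563 rev/min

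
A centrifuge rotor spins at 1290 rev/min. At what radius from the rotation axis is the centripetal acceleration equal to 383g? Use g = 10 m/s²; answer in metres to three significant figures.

ω = 1290 rev/min × 2π/60 = 135.1 rad/s.
a_c = ω²r = 383g ⇒ r = 383 × 10.0 / (135.1)² = 3830/18250 = 0.2099 m.

0.210 m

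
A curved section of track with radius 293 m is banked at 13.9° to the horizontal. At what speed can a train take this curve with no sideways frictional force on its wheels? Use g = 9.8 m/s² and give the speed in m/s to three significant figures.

26.7 m/s

On a frictionless banked curve, N sinθ = mv²/r and N cosθ = mg, so tanθ = v²/(rg).
v = √(r g tanθ) = √(293 × 9.8 × tan 13.9°) = √(293 × 9.8 × 0.2475) = √710.6 = 26.66 m/s.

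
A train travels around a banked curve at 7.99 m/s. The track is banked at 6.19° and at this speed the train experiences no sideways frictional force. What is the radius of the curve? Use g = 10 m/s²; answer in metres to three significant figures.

58.9 m

Frictionless banking: tanθ = v²/(rg), so r = v²/(g tanθ).
r = (7.99)²/(10.0 × tan 6.19°) = 63.84/(10.0 × 0.1085) = 63.84/1.085 = 58.86 m.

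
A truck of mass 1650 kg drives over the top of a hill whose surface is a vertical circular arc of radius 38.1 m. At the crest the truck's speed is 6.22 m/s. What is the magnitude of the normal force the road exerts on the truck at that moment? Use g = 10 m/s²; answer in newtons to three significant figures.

14800 N

At the crest the centripetal acceleration points downward (toward the centre of the arc), so mg − N = mv²/r.
N = m(g − v²/r) = 1650 × (10.0 − (6.22)²/38.1) = 1650 × (10.0 − 1.015) = 1650 × 8.985 = 14820 N.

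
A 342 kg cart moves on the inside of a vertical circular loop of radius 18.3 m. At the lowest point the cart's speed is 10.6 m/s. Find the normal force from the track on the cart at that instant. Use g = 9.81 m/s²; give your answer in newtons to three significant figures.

At the lowest point, N points up (toward the centre) and the weight mg points down (away from the centre), so the net inward force is N − mg = mv²/r.
N = m(v²/r + g) = 342 × ((10.6)²/18.3 + 9.81) = 342 × (6.140 + 9.81) = 342 × 15.95 = 5455 N.

5450 N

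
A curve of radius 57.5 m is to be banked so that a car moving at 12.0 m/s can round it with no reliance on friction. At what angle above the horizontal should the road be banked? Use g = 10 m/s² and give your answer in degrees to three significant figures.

14.1°

For a frictionless banked turn: horizontally N sinθ = mv²/r and vertically N cosθ = mg.
Dividing: tanθ = v²/(r g) = (12.0)²/(57.5 × 10.0) = 144.0/575.0 = 0.2504.
θ = arctan(0.2504) = 14.06°.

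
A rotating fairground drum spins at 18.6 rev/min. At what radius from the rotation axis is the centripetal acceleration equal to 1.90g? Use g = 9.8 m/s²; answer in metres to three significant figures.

ω = 18.6 rev/min × 2π/60 = 1.948 rad/s.
a_c = ω²r = 1.90g ⇒ r = 1.90 × 9.8 / (1.948)² = 18.62/3.794 = 4.908 m.

4.91 m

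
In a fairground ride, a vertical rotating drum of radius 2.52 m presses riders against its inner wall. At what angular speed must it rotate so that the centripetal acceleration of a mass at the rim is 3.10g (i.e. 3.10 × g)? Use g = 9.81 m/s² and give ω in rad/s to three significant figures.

3.47 rad/s

Centripetal acceleration a_c = ω²r. Setting ω²r = 3.10g:
ω = √(3.10g / r) = √(3.10 × 9.81 / 2.52) = √12.07 = 3.474 rad/s.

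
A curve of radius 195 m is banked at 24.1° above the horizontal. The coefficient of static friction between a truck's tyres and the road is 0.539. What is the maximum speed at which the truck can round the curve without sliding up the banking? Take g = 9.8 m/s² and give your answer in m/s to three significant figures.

49.8 m/s

At the maximum speed, friction acts down the slope at its limiting value f = μN. Radially (horizontal, toward centre): N sinθ + μN cosθ = mv²/r. Vertically: N cosθ − μN sinθ = mg.
Dividing: v² = r g (sinθ + μcosθ)/(cosθ − μsinθ).
sinθ + μcosθ = 0.4083 + 0.539×0.9128 = 0.9003; cosθ − μsinθ = 0.9128 − 0.539×0.4083 = 0.6927.
v² = 195 × 9.8 × 0.9003/0.6927 = 2484 m²/s², so v = 49.84 m/s.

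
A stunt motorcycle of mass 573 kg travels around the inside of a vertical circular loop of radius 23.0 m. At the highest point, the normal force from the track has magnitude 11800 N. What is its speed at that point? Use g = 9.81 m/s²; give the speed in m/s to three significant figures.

26.4 m/s

At the top, N + mg = mv²/r, so v = √(r(N/m + g)) = √(23.0 × (11800/573 + 9.81)) = √(23.0 × 30.40) = √699.3 = 26.44 m/s.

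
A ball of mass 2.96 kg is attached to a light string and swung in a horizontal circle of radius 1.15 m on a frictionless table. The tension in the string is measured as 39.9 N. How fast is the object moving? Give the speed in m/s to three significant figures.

3.94 m/s

T = m v²/r ⇒ v = √(T r / m) = √(39.9 × 1.15 / 2.96) = √15.50 = 3.937 m/s.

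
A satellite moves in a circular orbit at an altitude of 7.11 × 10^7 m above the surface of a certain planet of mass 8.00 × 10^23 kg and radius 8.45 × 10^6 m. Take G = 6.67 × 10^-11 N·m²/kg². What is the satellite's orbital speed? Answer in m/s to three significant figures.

819 m/s

Orbital radius r = R + h = 8.45 × 10^6 + 7.11 × 10^7 = 7.955 × 10^7 m.
Gravity supplies the centripetal force: G M m / r² = m v² / r, so v = √(GM/r).
v = √(6.67 × 10^-11 × 8.00 × 10^23 / 7.955 × 10^7) = √(670800) = 819.0 m/s.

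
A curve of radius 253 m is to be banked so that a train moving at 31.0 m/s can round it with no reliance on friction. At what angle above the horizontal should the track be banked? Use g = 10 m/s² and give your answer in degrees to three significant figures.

For a frictionless banked turn: horizontally N sinθ = mv²/r and vertically N cosθ = mg.
Dividing: tanθ = v²/(r g) = (31.0)²/(253 × 10.0) = 961.0/2530 = 0.3798.
θ = arctan(0.3798) = 20.80°.

20.8°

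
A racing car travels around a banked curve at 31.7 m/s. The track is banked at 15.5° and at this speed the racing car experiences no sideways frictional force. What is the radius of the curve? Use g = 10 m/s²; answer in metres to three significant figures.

362 m

Frictionless banking: tanθ = v²/(rg), so r = v²/(g tanθ).
r = (31.7)²/(10.0 × tan 15.5°) = 1005/(10.0 × 0.2773) = 1005/2.773 = 362.4 m.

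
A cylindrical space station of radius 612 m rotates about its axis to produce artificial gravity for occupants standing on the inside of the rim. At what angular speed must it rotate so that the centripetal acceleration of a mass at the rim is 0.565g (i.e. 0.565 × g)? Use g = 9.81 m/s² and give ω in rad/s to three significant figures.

Centripetal acceleration a_c = ω²r. Setting ω²r = 0.565g:
ω = √(0.565g / r) = √(0.565 × 9.81 / 612) = √0.009057 = 0.09517 rad/s.

0.0952 rad/s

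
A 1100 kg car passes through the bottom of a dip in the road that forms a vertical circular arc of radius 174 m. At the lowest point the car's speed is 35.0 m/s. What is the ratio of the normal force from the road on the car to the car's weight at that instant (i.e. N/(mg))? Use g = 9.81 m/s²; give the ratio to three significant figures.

At the bottom, N − mg = mv²/r, so N = m(v²/r + g) and N/(mg) = v²/(rg) + 1 = (35.0)²/(174 × 9.81) + 1 = 0.7177 + 1 = 1.718.

1.72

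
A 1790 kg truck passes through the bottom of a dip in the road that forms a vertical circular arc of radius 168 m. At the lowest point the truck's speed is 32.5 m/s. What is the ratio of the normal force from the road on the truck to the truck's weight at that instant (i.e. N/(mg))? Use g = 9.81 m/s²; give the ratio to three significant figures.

1.64

At the bottom, N − mg = mv²/r, so N = m(v²/r + g) and N/(mg) = v²/(rg) + 1 = (32.5)²/(168 × 9.81) + 1 = 0.6409 + 1 = 1.641.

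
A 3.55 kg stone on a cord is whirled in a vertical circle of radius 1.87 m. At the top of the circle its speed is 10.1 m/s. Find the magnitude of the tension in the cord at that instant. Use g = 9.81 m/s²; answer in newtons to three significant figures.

159 N

At the top, both T and the weight mg point inward (toward the centre), so T + mg = mv²/r.
T = m(v²/r − g) = 3.55 × ((10.1)²/1.87 − 9.81) = 3.55 × (54.55 − 9.81) = 3.55 × 44.74 = 158.8 N.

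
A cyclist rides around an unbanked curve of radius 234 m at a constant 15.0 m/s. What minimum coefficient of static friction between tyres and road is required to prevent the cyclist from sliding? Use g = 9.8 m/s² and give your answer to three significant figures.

Friction provides the centripetal force: μ_s m g = m v²/r, so μ_s = v²/(g r) = (15.00)²/(9.8 × 234) = 225.0/2293 = 0.09812.

0.0981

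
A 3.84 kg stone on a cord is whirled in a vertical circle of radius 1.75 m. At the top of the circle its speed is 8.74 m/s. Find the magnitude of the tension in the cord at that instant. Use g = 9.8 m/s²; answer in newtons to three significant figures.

At the top, both T and the weight mg point inward (toward the centre), so T + mg = mv²/r.
T = m(v²/r − g) = 3.84 × ((8.74)²/1.75 − 9.8) = 3.84 × (43.65 − 9.8) = 3.84 × 33.85 = 130.0 N.

130 N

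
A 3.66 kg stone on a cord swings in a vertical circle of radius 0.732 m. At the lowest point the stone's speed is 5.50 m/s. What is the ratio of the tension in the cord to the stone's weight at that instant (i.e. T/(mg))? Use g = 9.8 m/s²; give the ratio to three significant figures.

5.22

At the bottom, T − mg = mv²/r, so T = m(v²/r + g) and T/(mg) = v²/(rg) + 1 = (5.50)²/(0.732 × 9.8) + 1 = 4.217 + 1 = 5.217.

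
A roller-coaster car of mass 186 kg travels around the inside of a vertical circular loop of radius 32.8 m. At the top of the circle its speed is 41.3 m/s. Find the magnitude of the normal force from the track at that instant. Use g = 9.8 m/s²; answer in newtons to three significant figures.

At the top, both N and the weight mg point inward (toward the centre), so N + mg = mv²/r.
N = m(v²/r − g) = 186 × ((41.3)²/32.8 − 9.8) = 186 × (52.00 − 9.8) = 186 × 42.20 = 7850 N.

7850 N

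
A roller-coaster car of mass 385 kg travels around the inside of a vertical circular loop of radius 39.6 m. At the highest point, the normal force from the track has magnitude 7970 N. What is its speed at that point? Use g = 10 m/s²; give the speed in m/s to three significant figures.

At the top, N + mg = mv²/r, so v = √(r(N/m + g)) = √(39.6 × (7970/385 + 10.0)) = √(39.6 × 30.70) = √1216 = 34.87 m/s.

34.9 m/s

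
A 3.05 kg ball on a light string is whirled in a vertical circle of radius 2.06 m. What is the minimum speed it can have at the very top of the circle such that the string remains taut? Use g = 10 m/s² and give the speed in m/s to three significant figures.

4.54 m/s

At the top, both weight mg and T point toward the centre: T + mg = mv²/r.
At minimum speed T → 0, so mg = mv_min²/r ⇒ v_min = √(g r) = √(10.0 × 2.06) = 4.539 m/s.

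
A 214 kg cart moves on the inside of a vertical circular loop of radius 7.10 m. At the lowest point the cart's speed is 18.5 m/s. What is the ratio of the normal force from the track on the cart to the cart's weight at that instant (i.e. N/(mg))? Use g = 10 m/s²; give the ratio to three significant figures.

5.82

At the bottom, N − mg = mv²/r, so N = m(v²/r + g) and N/(mg) = v²/(rg) + 1 = (18.5)²/(7.10 × 10.0) + 1 = 4.820 + 1 = 5.820.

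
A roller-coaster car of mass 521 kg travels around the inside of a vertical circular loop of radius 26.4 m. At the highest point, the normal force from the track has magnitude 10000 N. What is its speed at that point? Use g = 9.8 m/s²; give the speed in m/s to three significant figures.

27.7 m/s

At the top, N + mg = mv²/r, so v = √(r(N/m + g)) = √(26.4 × (10000/521 + 9.8)) = √(26.4 × 28.99) = √765.4 = 27.67 m/s.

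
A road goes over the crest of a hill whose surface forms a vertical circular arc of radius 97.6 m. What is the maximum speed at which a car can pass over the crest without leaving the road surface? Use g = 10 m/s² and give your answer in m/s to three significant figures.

31.2 m/s

At the crest the centre of the circle is below the car, so the net downward (centripetal) force is mg − N = mv²/r.
The car leaves the road when N → 0, giving v_max = √(g r) = √(10.0 × 97.6) = 31.24 m/s.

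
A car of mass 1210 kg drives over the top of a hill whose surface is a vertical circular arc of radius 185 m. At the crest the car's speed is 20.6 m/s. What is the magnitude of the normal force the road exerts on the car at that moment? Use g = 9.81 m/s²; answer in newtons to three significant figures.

9090 N

At the crest the centripetal acceleration points downward (toward the centre of the arc), so mg − N = mv²/r.
N = m(g − v²/r) = 1210 × (9.81 − (20.6)²/185) = 1210 × (9.81 − 2.294) = 1210 × 7.516 = 9095 N.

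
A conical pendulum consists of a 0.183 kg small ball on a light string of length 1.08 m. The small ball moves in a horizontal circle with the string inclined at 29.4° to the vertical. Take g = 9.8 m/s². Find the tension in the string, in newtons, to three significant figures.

Vertically the bob has no acceleration, so T cosθ = mg.
T = mg/cosθ = 0.183 × 9.8 / cos 29.4° = 1.793/0.8712 = 2.059 N.

2.06 N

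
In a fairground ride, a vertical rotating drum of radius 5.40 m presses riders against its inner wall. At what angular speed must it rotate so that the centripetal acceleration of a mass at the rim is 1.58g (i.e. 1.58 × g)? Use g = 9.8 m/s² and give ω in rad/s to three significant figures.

Centripetal acceleration a_c = ω²r. Setting ω²r = 1.58g:
ω = √(1.58g / r) = √(1.58 × 9.8 / 5.40) = √2.867 = 1.693 rad/s.

1.69 rad/s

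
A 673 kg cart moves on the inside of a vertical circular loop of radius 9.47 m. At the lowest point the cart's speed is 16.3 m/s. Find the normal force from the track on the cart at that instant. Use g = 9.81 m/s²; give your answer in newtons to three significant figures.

At the lowest point, N points up (toward the centre) and the weight mg points down (away from the centre), so the net inward force is N − mg = mv²/r.
N = m(v²/r + g) = 673 × ((16.3)²/9.47 + 9.81) = 673 × (28.06 + 9.81) = 673 × 37.87 = 25480 N.

25500 N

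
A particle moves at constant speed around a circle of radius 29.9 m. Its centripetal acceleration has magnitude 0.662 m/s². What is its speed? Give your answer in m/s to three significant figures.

a_c = v²/r ⇒ v = √(a_c · r) = √(0.662 × 29.9) = √19.79 = 4.449 m/s.

4.45 m/s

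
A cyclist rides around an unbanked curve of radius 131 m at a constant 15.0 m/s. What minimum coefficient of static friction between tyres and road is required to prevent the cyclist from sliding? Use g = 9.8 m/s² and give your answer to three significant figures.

0.175

Friction provides the centripetal force: μ_s m g = m v²/r, so μ_s = v²/(g r) = (15.00)²/(9.8 × 131) = 225.0/1284 = 0.1753.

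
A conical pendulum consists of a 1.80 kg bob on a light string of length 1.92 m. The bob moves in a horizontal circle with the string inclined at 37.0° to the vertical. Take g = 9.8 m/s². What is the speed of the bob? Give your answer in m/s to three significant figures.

2.92 m/s

The radius of the circle is r = L sinθ = 1.92 × sin 37.0° = 1.155 m.
Horizontally T sinθ = mv²/r and vertically T cosθ = mg, so tanθ = v²/(rg).
v = √(r g tanθ) = √(1.155 × 9.8 × 0.7536) = √8.533 = 2.921 m/s.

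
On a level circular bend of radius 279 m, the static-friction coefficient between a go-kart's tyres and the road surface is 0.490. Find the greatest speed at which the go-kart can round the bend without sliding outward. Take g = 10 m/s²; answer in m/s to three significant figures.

The only inward force on a level bend is static friction, so at the limit f_s = μ_s N = μ_s m g = m v²/r.
Mass cancels: v_max = √(μ_s g r) = √(0.490 × 10.0 × 279) = √1367 = 36.97 m/s.

37.0 m/s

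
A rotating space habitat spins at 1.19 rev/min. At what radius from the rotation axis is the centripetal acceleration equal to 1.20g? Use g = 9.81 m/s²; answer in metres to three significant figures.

ω = 1.19 rev/min × 2π/60 = 0.1246 rad/s.
a_c = ω²r = 1.20g ⇒ r = 1.20 × 9.81 / (0.1246)² = 11.77/0.01553 = 758.1 m.

758 m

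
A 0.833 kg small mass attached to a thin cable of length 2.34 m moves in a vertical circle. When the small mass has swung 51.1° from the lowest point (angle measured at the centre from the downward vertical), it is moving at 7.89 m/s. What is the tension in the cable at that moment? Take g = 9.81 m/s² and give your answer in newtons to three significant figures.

27.3 N

Take the radial direction toward the centre of the circle as positive. The component of the weight along the string toward the centre is −mg cos φ (φ measured from the bottom), so Newton's second law along the string gives T − mg cos φ = m v²/r.
cos 51.1° = 0.6280, so T = m(v²/r + g cos φ) = 0.833 × ((7.89)²/2.34 + 9.81 × 0.6280) = 0.833 × (26.60 + (6.160)) = 0.833 × 32.76 = 27.29 N.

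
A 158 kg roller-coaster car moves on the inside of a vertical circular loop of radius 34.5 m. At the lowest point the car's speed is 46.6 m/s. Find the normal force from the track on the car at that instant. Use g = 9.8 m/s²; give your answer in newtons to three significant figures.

11500 N

At the lowest point, N points up (toward the centre) and the weight mg points down (away from the centre), so the net inward force is N − mg = mv²/r.
N = m(v²/r + g) = 158 × ((46.6)²/34.5 + 9.8) = 158 × (62.94 + 9.8) = 158 × 72.74 = 11490 N.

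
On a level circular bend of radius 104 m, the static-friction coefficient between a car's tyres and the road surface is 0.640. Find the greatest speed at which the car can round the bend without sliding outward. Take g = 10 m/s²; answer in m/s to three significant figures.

The only inward force on a level bend is static friction, so at the limit f_s = μ_s N = μ_s m g = m v²/r.
Mass cancels: v_max = √(μ_s g r) = √(0.640 × 10.0 × 104) = √665.6 = 25.80 m/s.

25.8 m/s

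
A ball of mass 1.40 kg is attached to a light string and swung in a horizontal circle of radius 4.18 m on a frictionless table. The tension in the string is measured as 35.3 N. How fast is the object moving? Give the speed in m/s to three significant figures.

T = m v²/r ⇒ v = √(T r / m) = √(35.3 × 4.18 / 1.40) = √105.4 = 10.27 m/s.

10.3 m/s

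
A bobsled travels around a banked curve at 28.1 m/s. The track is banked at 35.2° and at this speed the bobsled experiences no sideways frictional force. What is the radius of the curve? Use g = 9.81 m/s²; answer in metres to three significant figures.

Frictionless banking: tanθ = v²/(rg), so r = v²/(g tanθ).
r = (28.1)²/(9.81 × tan 35.2°) = 789.6/(9.81 × 0.7054) = 789.6/6.920 = 114.1 m.

114 m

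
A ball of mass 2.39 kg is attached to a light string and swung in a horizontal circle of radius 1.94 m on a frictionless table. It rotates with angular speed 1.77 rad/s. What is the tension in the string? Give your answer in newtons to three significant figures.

14.5 N

v = ωr = 1.77 × 1.94 = 3.434 m/s.
The tension is the only horizontal force, so it supplies the full centripetal force: T = m v²/r = 2.39 × (3.434)²/1.94 = 2.39 × 11.79/1.94 = 14.53 N.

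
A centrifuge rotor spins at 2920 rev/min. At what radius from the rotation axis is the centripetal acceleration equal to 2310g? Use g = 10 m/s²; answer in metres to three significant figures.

ω = 2920 rev/min × 2π/60 = 305.8 rad/s.
a_c = ω²r = 2310g ⇒ r = 2310 × 10.0 / (305.8)² = 23100/93500 = 0.2471 m.

0.247 m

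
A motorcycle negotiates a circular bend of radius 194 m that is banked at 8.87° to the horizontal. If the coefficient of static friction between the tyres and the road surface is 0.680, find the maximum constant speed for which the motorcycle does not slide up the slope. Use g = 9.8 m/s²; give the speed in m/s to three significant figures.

At the maximum speed, friction acts down the slope at its limiting value f = μN. Radially (horizontal, toward centre): N sinθ + μN cosθ = mv²/r. Vertically: N cosθ − μN sinθ = mg.
Dividing: v² = r g (sinθ + μcosθ)/(cosθ − μsinθ).
sinθ + μcosθ = 0.1542 + 0.680×0.9880 = 0.8261; cosθ − μsinθ = 0.9880 − 0.680×0.1542 = 0.8832.
v² = 194 × 9.8 × 0.8261/0.8832 = 1778 m²/s², so v = 42.17 m/s.

42.2 m/s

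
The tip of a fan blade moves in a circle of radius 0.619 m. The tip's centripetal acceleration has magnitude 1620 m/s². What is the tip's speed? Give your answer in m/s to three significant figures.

a_c = v²/r ⇒ v = √(a_c · r) = √(1620 × 0.619) = √1003 = 31.67 m/s.

31.7 m/s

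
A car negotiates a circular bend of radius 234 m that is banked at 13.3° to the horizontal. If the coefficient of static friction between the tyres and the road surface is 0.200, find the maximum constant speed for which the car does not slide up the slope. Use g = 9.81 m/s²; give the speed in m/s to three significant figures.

At the maximum speed, friction acts down the slope at its limiting value f = μN. Radially (horizontal, toward centre): N sinθ + μN cosθ = mv²/r. Vertically: N cosθ − μN sinθ = mg.
Dividing: v² = r g (sinθ + μcosθ)/(cosθ − μsinθ).
sinθ + μcosθ = 0.2300 + 0.200×0.9732 = 0.4247; cosθ − μsinθ = 0.9732 − 0.200×0.2300 = 0.9272.
v² = 234 × 9.81 × 0.4247/0.9272 = 1051 m²/s², so v = 32.43 m/s.

32.4 m/s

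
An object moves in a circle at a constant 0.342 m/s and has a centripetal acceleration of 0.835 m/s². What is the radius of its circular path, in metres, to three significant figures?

a_c = v²/r ⇒ r = v²/a_c = (0.342)²/0.835 = 0.1170/0.835 = 0.1401 m.

0.140 m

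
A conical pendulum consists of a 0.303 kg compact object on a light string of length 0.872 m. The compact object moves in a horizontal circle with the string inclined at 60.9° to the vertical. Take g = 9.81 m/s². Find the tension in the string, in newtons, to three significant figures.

6.11 N

Vertically the bob has no acceleration, so T cosθ = mg.
T = mg/cosθ = 0.303 × 9.81 / cos 60.9° = 2.972/0.4863 = 6.112 N.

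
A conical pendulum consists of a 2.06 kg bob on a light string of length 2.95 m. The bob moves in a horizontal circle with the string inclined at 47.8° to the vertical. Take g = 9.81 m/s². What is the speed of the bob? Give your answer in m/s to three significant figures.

4.86 m/s

The radius of the circle is r = L sinθ = 2.95 × sin 47.8° = 2.185 m.
Horizontally T sinθ = mv²/r and vertically T cosθ = mg, so tanθ = v²/(rg).
v = √(r g tanθ) = √(2.185 × 9.81 × 1.103) = √23.64 = 4.862 m/s.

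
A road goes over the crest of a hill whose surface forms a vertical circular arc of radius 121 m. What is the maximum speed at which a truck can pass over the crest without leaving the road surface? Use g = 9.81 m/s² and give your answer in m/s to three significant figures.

34.5 m/s

At the crest the centre of the circle is below the truck, so the net downward (centripetal) force is mg − N = mv²/r.
The truck leaves the road when N → 0, giving v_max = √(g r) = √(9.81 × 121) = 34.45 m/s.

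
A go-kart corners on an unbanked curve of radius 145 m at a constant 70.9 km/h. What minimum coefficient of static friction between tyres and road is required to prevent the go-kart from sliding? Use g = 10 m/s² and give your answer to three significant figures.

0.267

v = 70.9/3.6 = 19.69 m/s.
Friction provides the centripetal force: μ_s m g = m v²/r, so μ_s = v²/(g r) = (19.69)²/(10.0 × 145) = 387.9/1450 = 0.2675.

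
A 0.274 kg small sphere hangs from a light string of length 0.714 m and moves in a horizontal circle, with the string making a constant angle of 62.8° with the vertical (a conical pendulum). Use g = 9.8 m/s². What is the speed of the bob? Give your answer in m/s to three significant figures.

3.48 m/s

The radius of the circle is r = L sinθ = 0.714 × sin 62.8° = 0.6350 m.
Horizontally T sinθ = mv²/r and vertically T cosθ = mg, so tanθ = v²/(rg).
v = √(r g tanθ) = √(0.6350 × 9.8 × 1.946) = √12.11 = 3.480 m/s.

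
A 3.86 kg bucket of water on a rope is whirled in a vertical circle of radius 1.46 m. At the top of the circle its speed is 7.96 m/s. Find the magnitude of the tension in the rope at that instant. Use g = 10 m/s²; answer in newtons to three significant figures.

At the top, both T and the weight mg point inward (toward the centre), so T + mg = mv²/r.
T = m(v²/r − g) = 3.86 × ((7.96)²/1.46 − 10.0) = 3.86 × (43.40 − 10.0) = 3.86 × 33.40 = 128.9 N.

129 N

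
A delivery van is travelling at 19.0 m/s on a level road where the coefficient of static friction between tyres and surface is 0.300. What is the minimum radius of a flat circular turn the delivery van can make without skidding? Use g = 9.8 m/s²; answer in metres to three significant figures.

123 m

At the limit, μ_s m g = m v²/r, so r_min = v²/(μ_s g) = (19.0)²/(0.300 × 9.8) = 361.0/2.940 = 122.8 m.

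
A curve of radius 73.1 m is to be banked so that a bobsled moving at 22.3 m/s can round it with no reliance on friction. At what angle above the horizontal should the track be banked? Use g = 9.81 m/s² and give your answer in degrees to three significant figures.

For a frictionless banked turn: horizontally N sinθ = mv²/r and vertically N cosθ = mg.
Dividing: tanθ = v²/(r g) = (22.3)²/(73.1 × 9.81) = 497.3/717.1 = 0.6935.
θ = arctan(0.6935) = 34.74°.

34.7°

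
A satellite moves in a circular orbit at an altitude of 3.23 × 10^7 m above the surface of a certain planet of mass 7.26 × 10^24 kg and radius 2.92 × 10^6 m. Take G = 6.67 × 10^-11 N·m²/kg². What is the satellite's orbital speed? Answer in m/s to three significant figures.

3710 m/s

Orbital radius r = R + h = 2.92 × 10^6 + 3.23 × 10^7 = 3.522 × 10^7 m.
Gravity supplies the centripetal force: G M m / r² = m v² / r, so v = √(GM/r).
v = √(6.67 × 10^-11 × 7.26 × 10^24 / 3.522 × 10^7) = √(1.375 × 10^7) = 3708 m/s.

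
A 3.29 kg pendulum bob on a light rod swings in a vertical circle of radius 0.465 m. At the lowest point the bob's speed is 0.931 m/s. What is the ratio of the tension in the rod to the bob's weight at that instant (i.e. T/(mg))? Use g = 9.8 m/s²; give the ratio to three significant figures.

At the bottom, T − mg = mv²/r, so T = m(v²/r + g) and T/(mg) = v²/(rg) + 1 = (0.931)²/(0.465 × 9.8) + 1 = 0.1902 + 1 = 1.190.

1.19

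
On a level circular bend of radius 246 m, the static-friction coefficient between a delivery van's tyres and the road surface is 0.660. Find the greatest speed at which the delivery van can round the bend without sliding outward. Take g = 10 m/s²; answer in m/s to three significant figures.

40.3 m/s

Friction provides the centripetal force on a flat curve. At maximum speed it is at its limiting value: μ_s m g = m v²/r.
Mass cancels: v_max = √(μ_s g r) = √(0.660 × 10.0 × 246) = √1624 = 40.29 m/s.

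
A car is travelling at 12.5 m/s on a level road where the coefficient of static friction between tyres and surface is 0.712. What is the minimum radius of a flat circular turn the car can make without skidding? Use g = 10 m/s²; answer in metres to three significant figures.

At the limit, μ_s m g = m v²/r, so r_min = v²/(μ_s g) = (12.5)²/(0.712 × 10.0) = 156.2/7.120 = 21.95 m.

21.9 m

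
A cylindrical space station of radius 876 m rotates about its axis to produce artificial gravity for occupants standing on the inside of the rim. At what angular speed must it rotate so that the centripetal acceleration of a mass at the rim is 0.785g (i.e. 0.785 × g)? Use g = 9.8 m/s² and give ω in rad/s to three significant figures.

0.0937 rad/s

Centripetal acceleration a_c = ω²r. Setting ω²r = 0.785g:
ω = √(0.785g / r) = √(0.785 × 9.8 / 876) = √0.008782 = 0.09371 rad/s.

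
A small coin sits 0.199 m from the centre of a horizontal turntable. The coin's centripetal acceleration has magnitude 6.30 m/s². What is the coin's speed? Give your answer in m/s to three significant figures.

a_c = v²/r ⇒ v = √(a_c · r) = √(6.30 × 0.199) = √1.254 = 1.120 m/s.

1.12 m/s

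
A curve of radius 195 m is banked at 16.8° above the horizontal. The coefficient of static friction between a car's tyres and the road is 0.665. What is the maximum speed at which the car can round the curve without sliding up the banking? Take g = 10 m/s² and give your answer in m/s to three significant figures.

At the maximum speed, friction acts down the slope at its limiting value f = μN. Radially (horizontal, toward centre): N sinθ + μN cosθ = mv²/r. Vertically: N cosθ − μN sinθ = mg.
Dividing: v² = r g (sinθ + μcosθ)/(cosθ − μsinθ).
sinθ + μcosθ = 0.2890 + 0.665×0.9573 = 0.9256; cosθ − μsinθ = 0.9573 − 0.665×0.2890 = 0.7651.
v² = 195 × 10.0 × 0.9256/0.7651 = 2359 m²/s², so v = 48.57 m/s.

48.6 m/s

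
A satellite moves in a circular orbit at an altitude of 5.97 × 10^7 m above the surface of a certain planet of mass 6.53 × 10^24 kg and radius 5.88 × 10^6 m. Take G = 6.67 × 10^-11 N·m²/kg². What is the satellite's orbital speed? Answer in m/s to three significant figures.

2580 m/s

Orbital radius r = R + h = 5.88 × 10^6 + 5.97 × 10^7 = 6.558 × 10^7 m.
Gravity supplies the centripetal force: G M m / r² = m v² / r, so v = √(GM/r).
v = √(6.67 × 10^-11 × 6.53 × 10^24 / 6.558 × 10^7) = √(6.642 × 10^6) = 2577 m/s.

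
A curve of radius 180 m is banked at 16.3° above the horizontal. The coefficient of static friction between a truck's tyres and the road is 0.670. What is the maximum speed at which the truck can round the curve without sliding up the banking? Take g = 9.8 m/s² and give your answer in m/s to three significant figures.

At the maximum speed, friction acts down the slope at its limiting value f = μN. Radially (horizontal, toward centre): N sinθ + μN cosθ = mv²/r. Vertically: N cosθ − μN sinθ = mg.
Dividing: v² = r g (sinθ + μcosθ)/(cosθ − μsinθ).
sinθ + μcosθ = 0.2807 + 0.670×0.9598 = 0.9237; cosθ − μsinθ = 0.9598 − 0.670×0.2807 = 0.7718.
v² = 180 × 9.8 × 0.9237/0.7718 = 2111 m²/s², so v = 45.95 m/s.

45.9 m/s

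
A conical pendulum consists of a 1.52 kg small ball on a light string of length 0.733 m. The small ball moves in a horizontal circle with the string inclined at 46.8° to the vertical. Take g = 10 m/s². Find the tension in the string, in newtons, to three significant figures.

22.2 N

Vertically the bob has no acceleration, so T cosθ = mg.
T = mg/cosθ = 1.52 × 10.0 / cos 46.8° = 15.20/0.6845 = 22.20 N.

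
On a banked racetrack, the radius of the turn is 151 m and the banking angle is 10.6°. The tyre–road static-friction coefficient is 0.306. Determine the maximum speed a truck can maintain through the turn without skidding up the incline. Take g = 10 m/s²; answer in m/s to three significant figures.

At the maximum speed, friction acts down the slope at its limiting value f = μN. Radially (horizontal, toward centre): N sinθ + μN cosθ = mv²/r. Vertically: N cosθ − μN sinθ = mg.
Dividing: v² = r g (sinθ + μcosθ)/(cosθ − μsinθ).
sinθ + μcosθ = 0.1840 + 0.306×0.9829 = 0.4847; cosθ − μsinθ = 0.9829 − 0.306×0.1840 = 0.9266.
v² = 151 × 10.0 × 0.4847/0.9266 = 789.9 m²/s², so v = 28.10 m/s.

28.1 m/s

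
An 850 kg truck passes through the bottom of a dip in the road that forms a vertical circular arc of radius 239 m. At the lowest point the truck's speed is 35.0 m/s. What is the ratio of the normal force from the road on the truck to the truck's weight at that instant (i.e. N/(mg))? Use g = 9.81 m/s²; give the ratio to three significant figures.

1.52

At the bottom, N − mg = mv²/r, so N = m(v²/r + g) and N/(mg) = v²/(rg) + 1 = (35.0)²/(239 × 9.81) + 1 = 0.5225 + 1 = 1.522.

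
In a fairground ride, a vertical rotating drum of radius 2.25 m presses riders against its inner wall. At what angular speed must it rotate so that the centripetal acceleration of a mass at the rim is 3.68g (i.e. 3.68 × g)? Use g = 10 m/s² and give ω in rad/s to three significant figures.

4.04 rad/s

Centripetal acceleration a_c = ω²r. Setting ω²r = 3.68g:
ω = √(3.68g / r) = √(3.68 × 10.0 / 2.25) = √16.36 = 4.044 rad/s.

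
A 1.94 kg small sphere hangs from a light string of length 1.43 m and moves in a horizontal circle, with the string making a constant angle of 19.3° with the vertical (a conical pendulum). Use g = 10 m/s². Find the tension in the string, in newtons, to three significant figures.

Vertically the bob has no acceleration, so T cosθ = mg.
T = mg/cosθ = 1.94 × 10.0 / cos 19.3° = 19.40/0.9438 = 20.56 N.

20.6 N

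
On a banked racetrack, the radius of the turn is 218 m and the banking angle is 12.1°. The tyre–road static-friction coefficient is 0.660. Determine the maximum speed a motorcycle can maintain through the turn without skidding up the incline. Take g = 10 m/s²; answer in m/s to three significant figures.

At the maximum speed, friction acts down the slope at its limiting value f = μN. Radially (horizontal, toward centre): N sinθ + μN cosθ = mv²/r. Vertically: N cosθ − μN sinθ = mg.
Dividing: v² = r g (sinθ + μcosθ)/(cosθ − μsinθ).
sinθ + μcosθ = 0.2096 + 0.660×0.9778 = 0.8550; cosθ − μsinθ = 0.9778 − 0.660×0.2096 = 0.8394.
v² = 218 × 10.0 × 0.8550/0.8394 = 2220 m²/s², so v = 47.12 m/s.

47.1 m/s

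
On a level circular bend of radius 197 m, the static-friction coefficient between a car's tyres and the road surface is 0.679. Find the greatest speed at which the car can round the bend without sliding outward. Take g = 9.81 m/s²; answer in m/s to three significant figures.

The only inward force on a level bend is static friction, so at the limit f_s = μ_s N = μ_s m g = m v²/r.
Mass cancels: v_max = √(μ_s g r) = √(0.679 × 9.81 × 197) = √1312 = 36.22 m/s.

36.2 m/s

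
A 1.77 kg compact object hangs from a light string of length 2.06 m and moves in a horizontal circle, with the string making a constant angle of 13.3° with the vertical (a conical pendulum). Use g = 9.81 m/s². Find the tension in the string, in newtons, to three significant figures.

17.8 N

Vertically the bob has no acceleration, so T cosθ = mg.
T = mg/cosθ = 1.77 × 9.81 / cos 13.3° = 17.36/0.9732 = 17.84 N.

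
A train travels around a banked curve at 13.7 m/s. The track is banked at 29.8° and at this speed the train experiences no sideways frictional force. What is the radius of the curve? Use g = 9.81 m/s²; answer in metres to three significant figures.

33.4 m

Frictionless banking: tanθ = v²/(rg), so r = v²/(g tanθ).
r = (13.7)²/(9.81 × tan 29.8°) = 187.7/(9.81 × 0.5727) = 187.7/5.618 = 33.41 m.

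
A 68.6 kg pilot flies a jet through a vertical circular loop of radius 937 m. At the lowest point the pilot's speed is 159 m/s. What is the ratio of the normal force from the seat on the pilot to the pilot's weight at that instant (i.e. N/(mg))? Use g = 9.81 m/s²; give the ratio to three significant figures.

At the bottom, N − mg = mv²/r, so N = m(v²/r + g) and N/(mg) = v²/(rg) + 1 = (159)²/(937 × 9.81) + 1 = 2.750 + 1 = 3.750.

3.75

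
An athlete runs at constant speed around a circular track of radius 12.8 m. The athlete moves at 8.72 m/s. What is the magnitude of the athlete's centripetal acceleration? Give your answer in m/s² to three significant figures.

5.94 m/s²

a_c = v²/r = (8.720)²/12.8 = 76.04/12.8 = 5.940 m/s².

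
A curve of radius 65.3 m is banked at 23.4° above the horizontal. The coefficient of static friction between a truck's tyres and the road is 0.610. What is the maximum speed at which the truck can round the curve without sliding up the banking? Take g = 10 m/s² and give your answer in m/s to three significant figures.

30.4 m/s

At the maximum speed, friction acts down the slope at its limiting value f = μN. Radially (horizontal, toward centre): N sinθ + μN cosθ = mv²/r. Vertically: N cosθ − μN sinθ = mg.
Dividing: v² = r g (sinθ + μcosθ)/(cosθ − μsinθ).
sinθ + μcosθ = 0.3971 + 0.610×0.9178 = 0.9570; cosθ − μsinθ = 0.9178 − 0.610×0.3971 = 0.6755.
v² = 65.3 × 10.0 × 0.9570/0.6755 = 925.1 m²/s², so v = 30.42 m/s.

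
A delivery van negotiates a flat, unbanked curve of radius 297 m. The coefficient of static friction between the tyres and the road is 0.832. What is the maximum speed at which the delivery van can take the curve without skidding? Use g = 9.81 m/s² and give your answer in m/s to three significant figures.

49.2 m/s

On a flat curve, static friction is the only horizontal force, so it must supply the full centripetal force: μ_s m g = m v²/r.
Mass cancels: v_max = √(μ_s g r) = √(0.832 × 9.81 × 297) = √2424 = 49.24 m/s.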